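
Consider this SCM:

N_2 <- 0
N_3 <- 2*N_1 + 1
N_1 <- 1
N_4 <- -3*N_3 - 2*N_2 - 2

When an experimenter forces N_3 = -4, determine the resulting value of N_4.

10

The intervention breaks the incoming arrows to N_3: N_3 <- 2*N_1 + 1 no longer applies, and N_3 = -4.
N_4 = -3*N_3 - 2*N_2 - 2  [with N_3=-4, N_2=0]  = 10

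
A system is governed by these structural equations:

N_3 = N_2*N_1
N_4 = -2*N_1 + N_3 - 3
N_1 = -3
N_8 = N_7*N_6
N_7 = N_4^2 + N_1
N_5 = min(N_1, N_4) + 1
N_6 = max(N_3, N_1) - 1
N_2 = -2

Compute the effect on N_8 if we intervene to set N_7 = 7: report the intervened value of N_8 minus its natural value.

-355

do(N_7=7) replaces the equation N_7 = N_4^2 + N_1 with the constant N_7 = 7.
N_3 = N_2*N_1  [with N_2=-2, N_1=-3]  = 6
N_6 = max(N_3, N_1) - 1  [with N_3=6, N_1=-3]  = 5
N_8 = N_7*N_6  [with N_7=7, N_6=5]  = 35
Without intervention: N_3 = N_2*N_1  [with N_2=-2, N_1=-3]  = 6; N_4 = -2*N_1 + N_3 - 3  [with N_1=-3, N_3=6]  = 9; N_6 = max(N_3, N_1) - 1  [with N_3=6, N_1=-3]  = 5; N_7 = N_4^2 + N_1  [with N_4=9, N_1=-3]  = 78; N_8 = N_7*N_6  [with N_7=78, N_6=5]  = 390.
Change = 35 − 390 = -355.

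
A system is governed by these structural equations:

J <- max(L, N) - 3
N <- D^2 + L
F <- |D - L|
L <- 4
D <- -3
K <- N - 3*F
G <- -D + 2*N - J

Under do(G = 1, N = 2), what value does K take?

-19

The joint intervention fixes G = 1, N = 2, removing each variable's own equation.
F = |D - L|  [with D=-3, L=4]  = 7
K = N - 3*F  [with N=2, F=7]  = -19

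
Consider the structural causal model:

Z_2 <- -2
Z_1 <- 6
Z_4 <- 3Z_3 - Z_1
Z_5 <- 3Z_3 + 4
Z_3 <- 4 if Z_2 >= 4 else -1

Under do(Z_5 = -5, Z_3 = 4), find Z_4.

Under do(Z_5 = -5, Z_3 = 4), each intervened variable's structural equation is replaced by its fixed value.
Z_4 = 3Z_3 - Z_1  [with Z_3=4, Z_1=6]  = 6

6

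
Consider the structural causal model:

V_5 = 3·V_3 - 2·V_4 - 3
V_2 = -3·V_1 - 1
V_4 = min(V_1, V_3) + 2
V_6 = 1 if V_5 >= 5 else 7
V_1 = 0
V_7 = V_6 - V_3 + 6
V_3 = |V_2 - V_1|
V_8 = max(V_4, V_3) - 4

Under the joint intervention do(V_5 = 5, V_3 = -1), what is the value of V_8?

-3

Under do(V_5 = 5, V_3 = -1), each intervened variable's structural equation is replaced by its fixed value.
V_4 = min(V_1, V_3) + 2  [with V_1=0, V_3=-1]  = 1
V_8 = max(V_4, V_3) - 4  [with V_4=1, V_3=-1]  = -3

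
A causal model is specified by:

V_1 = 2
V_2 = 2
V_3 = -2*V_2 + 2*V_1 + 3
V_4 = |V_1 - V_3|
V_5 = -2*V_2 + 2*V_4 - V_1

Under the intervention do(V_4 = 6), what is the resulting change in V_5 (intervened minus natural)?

Intervening sets V_4 = 6 and removes its equation (V_4 = |V_1 - V_3|).
V_5 = -2*V_2 + 2*V_4 - V_1  [with V_2=2, V_4=6, V_1=2]  = 6
Without intervention: V_3 = -2*V_2 + 2*V_1 + 3  [with V_2=2, V_1=2]  = 3; V_4 = |V_1 - V_3|  [with V_1=2, V_3=3]  = 1; V_5 = -2*V_2 + 2*V_4 - V_1  [with V_2=2, V_4=1, V_1=2]  = -4.
Change = 6 − (-4) = 10.

10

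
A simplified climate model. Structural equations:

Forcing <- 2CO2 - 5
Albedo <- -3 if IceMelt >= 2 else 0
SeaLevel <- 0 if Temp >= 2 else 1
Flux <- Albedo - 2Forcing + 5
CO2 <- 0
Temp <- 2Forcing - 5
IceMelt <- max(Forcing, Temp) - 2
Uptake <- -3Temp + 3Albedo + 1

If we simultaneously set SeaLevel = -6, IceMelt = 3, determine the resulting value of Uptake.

37

Under do(SeaLevel = -6, IceMelt = 3), each intervened variable's structural equation is replaced by its fixed value.
Forcing = 2CO2 - 5  [with CO2=0]  = -5
Temp = 2Forcing - 5  [with Forcing=-5]  = -15
Albedo = -3 if IceMelt >= 2 else 0  [with IceMelt=3]  = -3
Uptake = -3Temp + 3Albedo + 1  [with Temp=-15, Albedo=-3]  = 37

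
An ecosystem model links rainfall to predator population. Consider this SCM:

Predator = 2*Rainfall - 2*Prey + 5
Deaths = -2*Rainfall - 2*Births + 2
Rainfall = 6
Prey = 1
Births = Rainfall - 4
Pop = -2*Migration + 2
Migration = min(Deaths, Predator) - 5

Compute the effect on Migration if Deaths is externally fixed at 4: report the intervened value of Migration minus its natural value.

The intervention breaks the incoming arrows to Deaths: Deaths = -2*Rainfall - 2*Births + 2 no longer applies, and Deaths = 4.
Predator = 2*Rainfall - 2*Prey + 5  [with Rainfall=6, Prey=1]  = 15
Migration = min(Deaths, Predator) - 5  [with Deaths=4, Predator=15]  = -1
Without intervention: Predator = 2*Rainfall - 2*Prey + 5  [with Rainfall=6, Prey=1]  = 15; Births = Rainfall - 4  [with Rainfall=6]  = 2; Deaths = -2*Rainfall - 2*Births + 2  [with Rainfall=6, Births=2]  = -14; Migration = min(Deaths, Predator) - 5  [with Deaths=-14, Predator=15]  = -19.
Change = -1 − (-19) = 18.

18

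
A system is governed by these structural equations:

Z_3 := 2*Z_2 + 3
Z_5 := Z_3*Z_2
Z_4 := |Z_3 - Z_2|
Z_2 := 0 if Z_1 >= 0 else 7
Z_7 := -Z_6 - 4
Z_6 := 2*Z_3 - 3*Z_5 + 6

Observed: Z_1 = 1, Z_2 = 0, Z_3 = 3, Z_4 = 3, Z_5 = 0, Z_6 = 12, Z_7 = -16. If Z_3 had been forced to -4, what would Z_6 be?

-2

The intervention breaks the incoming arrows to Z_3: Z_3 := 2*Z_2 + 3 no longer applies, and Z_3 = -4.
Z_2 = 0 if Z_1 >= 0 else 7  [with Z_1=1]  = 0
Z_5 = Z_3*Z_2  [with Z_3=-4, Z_2=0]  = 0
Z_6 = 2*Z_3 - 3*Z_5 + 6  [with Z_3=-4, Z_5=0]  = -2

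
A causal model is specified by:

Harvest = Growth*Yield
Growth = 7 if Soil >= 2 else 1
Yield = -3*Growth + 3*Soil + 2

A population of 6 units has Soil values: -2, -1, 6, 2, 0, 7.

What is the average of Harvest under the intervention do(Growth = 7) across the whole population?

-91

do(Growth=7) breaks Growth's dependence on Soil. With Growth=7 fixed, Harvest across the units is -175, -154, -7, -91, -133, 14, mean -91.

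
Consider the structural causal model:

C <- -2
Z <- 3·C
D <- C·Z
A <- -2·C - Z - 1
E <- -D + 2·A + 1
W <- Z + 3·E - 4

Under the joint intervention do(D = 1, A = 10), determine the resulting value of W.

50

Setting D = 1, A = 10 by intervention discards those variables' equations.
Z = 3·C  [with C=-2]  = -6
E = -D + 2·A + 1  [with D=1, A=10]  = 20
W = Z + 3·E - 4  [with Z=-6, E=20]  = 50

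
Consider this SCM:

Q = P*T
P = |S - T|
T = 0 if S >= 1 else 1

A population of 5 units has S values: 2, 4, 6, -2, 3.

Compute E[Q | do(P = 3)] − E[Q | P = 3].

Under do(P=3), P's equation is replaced by P=3 for every unit. Per-unit Q: 0, 0, 0, 3, 0. Mean = 0.6.
Observing P=3 restricts to units where P's equation naturally yields 3: S ∈ {-2, 3}. In that subpopulation Q = 3, 0, mean 1.5.
Difference = 0.6 − 1.5 = -0.9.

-0.9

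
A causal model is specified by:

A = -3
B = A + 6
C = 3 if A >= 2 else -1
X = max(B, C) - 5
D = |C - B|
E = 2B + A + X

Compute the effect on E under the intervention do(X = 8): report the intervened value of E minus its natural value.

Under do(X=8), the mechanism X = max(B, C) - 5 is discarded; X is fixed at 8.
B = A + 6  [with A=-3]  = 3
E = 2B + A + X  [with B=3, A=-3, X=8]  = 11
Without intervention: B = A + 6  [with A=-3]  = 3; C = 3 if A >= 2 else -1  [with A=-3]  = -1; X = max(B, C) - 5  [with B=3, C=-1]  = -2; E = 2B + A + X  [with B=3, A=-3, X=-2]  = 1.
Change = 11 − 1 = 10.

10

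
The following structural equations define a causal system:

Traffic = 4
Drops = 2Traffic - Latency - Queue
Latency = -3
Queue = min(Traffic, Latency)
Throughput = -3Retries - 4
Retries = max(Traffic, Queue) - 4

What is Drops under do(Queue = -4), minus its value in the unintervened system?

The intervention breaks the incoming arrows to Queue: Queue = min(Traffic, Latency) no longer applies, and Queue = -4.
Drops = 2Traffic - Latency - Queue  [with Traffic=4, Latency=-3, Queue=-4]  = 15
Without intervention: Queue = min(Traffic, Latency)  [with Traffic=4, Latency=-3]  = -3; Drops = 2Traffic - Latency - Queue  [with Traffic=4, Latency=-3, Queue=-3]  = 14.
Change = 15 − 14 = 1.

1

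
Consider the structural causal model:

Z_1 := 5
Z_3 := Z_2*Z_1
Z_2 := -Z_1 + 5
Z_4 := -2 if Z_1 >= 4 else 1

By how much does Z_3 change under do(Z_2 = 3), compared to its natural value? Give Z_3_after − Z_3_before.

15

The intervention breaks the incoming arrows to Z_2: Z_2 := -Z_1 + 5 no longer applies, and Z_2 = 3.
Z_3 = Z_2*Z_1  [with Z_2=3, Z_1=5]  = 15
Without intervention: Z_2 = -Z_1 + 5  [with Z_1=5]  = 0; Z_3 = Z_2*Z_1  [with Z_2=0, Z_1=5]  = 0.
Change = 15 − 0 = 15.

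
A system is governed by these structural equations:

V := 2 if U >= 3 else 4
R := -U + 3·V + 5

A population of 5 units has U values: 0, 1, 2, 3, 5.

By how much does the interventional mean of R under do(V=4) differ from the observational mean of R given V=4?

do(V=4) breaks V's dependence on U. With V=4 fixed, R across the units is 17, 16, 15, 14, 12, mean 14.8.
Observing V=4 restricts to units where V's equation naturally yields 4: U ∈ {0, 1, 2}. In that subpopulation R = 17, 16, 15, mean 16.
Difference = 14.8 − 16 = -1.2.

-1.2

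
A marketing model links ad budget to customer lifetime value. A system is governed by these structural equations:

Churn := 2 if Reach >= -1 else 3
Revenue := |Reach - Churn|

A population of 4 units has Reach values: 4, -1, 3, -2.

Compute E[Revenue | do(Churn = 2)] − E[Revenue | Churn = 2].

0.5

Every unit gets Churn=2 under the intervention. Revenue values become 2, 3, 1, 4; E[Revenue|do(Churn=2)] = 2.5.
Conditioning on Churn=2 selects the 3 unit(s) with Reach ∈ {4, -1, 3}. Their Revenue values: 2, 3, 1. Mean = 2.
Difference = 2.5 − 2 = 0.5.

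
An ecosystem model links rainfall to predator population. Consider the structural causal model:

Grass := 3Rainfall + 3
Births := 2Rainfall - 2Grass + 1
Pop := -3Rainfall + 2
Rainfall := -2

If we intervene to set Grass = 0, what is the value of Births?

-3

The intervention breaks the incoming arrows to Grass: Grass := 3Rainfall + 3 no longer applies, and Grass = 0.
Births = 2Rainfall - 2Grass + 1  [with Rainfall=-2, Grass=0]  = -3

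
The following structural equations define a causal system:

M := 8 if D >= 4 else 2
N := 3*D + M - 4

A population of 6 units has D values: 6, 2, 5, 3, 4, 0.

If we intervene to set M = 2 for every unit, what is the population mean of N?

8

Every unit gets M=2 under the intervention. N values become 16, 4, 13, 7, 10, -2; E[N|do(M=2)] = 8.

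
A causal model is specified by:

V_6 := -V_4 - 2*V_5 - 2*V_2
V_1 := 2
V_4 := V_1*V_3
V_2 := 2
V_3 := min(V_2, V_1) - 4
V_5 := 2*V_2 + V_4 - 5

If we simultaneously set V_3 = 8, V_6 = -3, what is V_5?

The joint intervention fixes V_3 = 8, V_6 = -3, removing each variable's own equation.
V_4 = V_1*V_3  [with V_1=2, V_3=8]  = 16
V_5 = 2*V_2 + V_4 - 5  [with V_2=2, V_4=16]  = 15

15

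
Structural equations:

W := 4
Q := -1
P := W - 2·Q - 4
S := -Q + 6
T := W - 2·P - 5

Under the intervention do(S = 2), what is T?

Intervening sets S = 2 and removes its equation (S := -Q + 6).
No directed path runs from S to T, so T keeps its natural value.
P = W - 2·Q - 4  [with W=4, Q=-1]  = 2
T = W - 2·P - 5  [with W=4, P=2]  = -5

-5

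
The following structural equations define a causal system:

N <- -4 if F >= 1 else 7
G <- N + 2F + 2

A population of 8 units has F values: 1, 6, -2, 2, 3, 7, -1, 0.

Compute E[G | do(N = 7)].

The intervention sets N=7 in all 8 units regardless of F. Recomputing G per unit gives 11, 21, 5, 13, 15, 23, 7, 9; average 13.

13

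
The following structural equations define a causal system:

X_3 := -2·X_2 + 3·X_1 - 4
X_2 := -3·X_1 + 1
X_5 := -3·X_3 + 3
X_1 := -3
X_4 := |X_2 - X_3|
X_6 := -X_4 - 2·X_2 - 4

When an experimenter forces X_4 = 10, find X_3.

Under do(X_4=10), the mechanism X_4 := |X_2 - X_3| is discarded; X_4 is fixed at 10.
Since X_3 is not a descendant of the intervened variable, it is unaffected.
X_2 = -3·X_1 + 1  [with X_1=-3]  = 10
X_3 = -2·X_2 + 3·X_1 - 4  [with X_2=10, X_1=-3]  = -33

-33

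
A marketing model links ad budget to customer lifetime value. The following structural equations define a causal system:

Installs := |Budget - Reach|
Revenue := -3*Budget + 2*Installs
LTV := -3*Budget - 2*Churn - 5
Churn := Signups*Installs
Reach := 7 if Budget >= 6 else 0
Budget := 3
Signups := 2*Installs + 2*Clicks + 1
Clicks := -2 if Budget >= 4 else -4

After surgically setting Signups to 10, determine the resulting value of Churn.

30

The intervention breaks the incoming arrows to Signups: Signups := 2*Installs + 2*Clicks + 1 no longer applies, and Signups = 10.
Reach = 7 if Budget >= 6 else 0  [with Budget=3]  = 0
Installs = |Budget - Reach|  [with Budget=3, Reach=0]  = 3
Churn = Signups*Installs  [with Signups=10, Installs=3]  = 30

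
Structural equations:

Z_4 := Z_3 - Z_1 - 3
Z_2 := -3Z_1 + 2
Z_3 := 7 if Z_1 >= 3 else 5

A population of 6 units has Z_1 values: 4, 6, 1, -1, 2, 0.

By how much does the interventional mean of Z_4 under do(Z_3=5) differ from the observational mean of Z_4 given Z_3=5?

Every unit gets Z_3=5 under the intervention. Z_4 values become -2, -4, 1, 3, 0, 2; E[Z_4|do(Z_3=5)] = 0.
Conditioning on Z_3=5 selects the 4 unit(s) with Z_1 ∈ {1, -1, 2, 0}. Their Z_4 values: 1, 3, 0, 2. Mean = 1.5.
Difference = 0 − 1.5 = -1.5.

-1.5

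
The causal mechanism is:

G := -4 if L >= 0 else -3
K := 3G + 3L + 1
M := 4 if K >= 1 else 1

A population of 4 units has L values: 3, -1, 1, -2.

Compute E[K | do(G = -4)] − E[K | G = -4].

-5.25

The intervention sets G=-4 in all 4 units regardless of L. Recomputing K per unit gives -2, -14, -8, -17; average -10.25.
E[K|G=-4] averages over only the 2 units with G=-4 (L = 3, 1): K = -2, -8, mean -5.
Difference = -10.25 − (-5) = -5.25.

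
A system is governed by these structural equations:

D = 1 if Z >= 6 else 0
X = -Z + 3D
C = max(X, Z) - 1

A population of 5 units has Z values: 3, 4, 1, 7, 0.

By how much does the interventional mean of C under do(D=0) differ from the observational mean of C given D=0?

1

do(D=0) breaks D's dependence on Z. With D=0 fixed, C across the units is 2, 3, 0, 6, -1, mean 2.
Observing D=0 restricts to units where D's equation naturally yields 0: Z ∈ {3, 4, 1, 0}. In that subpopulation C = 2, 3, 0, -1, mean 1.
Difference = 2 − 1 = 1.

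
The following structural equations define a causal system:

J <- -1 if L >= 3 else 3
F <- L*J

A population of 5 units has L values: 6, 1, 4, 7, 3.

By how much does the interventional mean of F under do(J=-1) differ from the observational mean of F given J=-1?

Every unit gets J=-1 under the intervention. F values become -6, -1, -4, -7, -3; E[F|do(J=-1)] = -4.2.
Conditioning on J=-1 selects the 4 unit(s) with L ∈ {6, 4, 7, 3}. Their F values: -6, -4, -7, -3. Mean = -5.
Difference = -4.2 − (-5) = 0.8.

0.8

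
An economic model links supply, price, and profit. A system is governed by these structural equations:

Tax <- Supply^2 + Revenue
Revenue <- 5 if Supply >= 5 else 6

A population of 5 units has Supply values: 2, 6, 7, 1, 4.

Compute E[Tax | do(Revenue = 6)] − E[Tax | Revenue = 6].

Under do(Revenue=6), Revenue's equation is replaced by Revenue=6 for every unit. Per-unit Tax: 10, 42, 55, 7, 22. Mean = 27.2.
Conditioning on Revenue=6 selects the 3 unit(s) with Supply ∈ {2, 1, 4}. Their Tax values: 10, 7, 22. Mean = 13.
Difference = 27.2 − 13 = 14.2.

14.2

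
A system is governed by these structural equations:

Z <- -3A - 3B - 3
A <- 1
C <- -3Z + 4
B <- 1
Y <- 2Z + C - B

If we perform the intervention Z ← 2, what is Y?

do(Z=2) replaces the equation Z <- -3A - 3B - 3 with the constant Z = 2.
C = -3Z + 4  [with Z=2]  = -2
Y = 2Z + C - B  [with Z=2, C=-2, B=1]  = 1

1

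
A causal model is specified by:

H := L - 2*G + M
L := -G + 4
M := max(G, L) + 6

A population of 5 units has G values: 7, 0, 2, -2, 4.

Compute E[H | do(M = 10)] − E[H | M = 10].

-0.6

The intervention sets M=10 in all 5 units regardless of G. Recomputing H per unit gives -7, 14, 8, 20, 2; average 7.4.
Conditioning on M=10 selects the 2 unit(s) with G ∈ {0, 4}. Their H values: 14, 2. Mean = 8.
Difference = 7.4 − 8 = -0.6.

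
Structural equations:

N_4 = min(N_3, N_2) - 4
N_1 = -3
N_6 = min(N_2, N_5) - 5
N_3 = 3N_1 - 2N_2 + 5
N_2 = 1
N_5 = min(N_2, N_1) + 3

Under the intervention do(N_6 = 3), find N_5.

do(N_6=3) replaces the equation N_6 = min(N_2, N_5) - 5 with the constant N_6 = 3.
Since N_5 is not a descendant of the intervened variable, it is unaffected.
N_5 = min(N_2, N_1) + 3  [with N_2=1, N_1=-3]  = 0

0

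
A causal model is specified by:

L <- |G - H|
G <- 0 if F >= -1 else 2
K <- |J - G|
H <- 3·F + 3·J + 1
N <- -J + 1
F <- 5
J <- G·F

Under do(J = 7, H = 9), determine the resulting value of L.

Setting J = 7, H = 9 by intervention discards those variables' equations.
G = 0 if F >= -1 else 2  [with F=5]  = 0
L = |G - H|  [with G=0, H=9]  = 9

9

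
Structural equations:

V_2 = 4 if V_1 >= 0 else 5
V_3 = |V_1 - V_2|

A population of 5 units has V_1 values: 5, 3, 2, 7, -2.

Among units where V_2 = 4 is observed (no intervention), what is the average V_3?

1.75

E[V_3|V_2=4] averages over only the 4 units with V_2=4 (V_1 = 5, 3, 2, 7): V_3 = 1, 1, 2, 3, mean 1.75.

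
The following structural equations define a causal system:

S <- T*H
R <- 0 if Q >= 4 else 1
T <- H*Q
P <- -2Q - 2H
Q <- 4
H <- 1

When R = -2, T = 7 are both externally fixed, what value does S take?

7

Under do(R = -2, T = 7), each intervened variable's structural equation is replaced by its fixed value.
S = T*H  [with T=7, H=1]  = 7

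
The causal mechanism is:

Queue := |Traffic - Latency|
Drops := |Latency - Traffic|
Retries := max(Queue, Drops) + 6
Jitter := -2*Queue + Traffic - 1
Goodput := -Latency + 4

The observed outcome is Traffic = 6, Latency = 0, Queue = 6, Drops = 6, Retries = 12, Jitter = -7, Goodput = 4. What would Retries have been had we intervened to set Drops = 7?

Intervening sets Drops = 7 and removes its equation (Drops := |Latency - Traffic|).
Queue = |Traffic - Latency|  [with Traffic=6, Latency=0]  = 6
Retries = max(Queue, Drops) + 6  [with Queue=6, Drops=7]  = 13

13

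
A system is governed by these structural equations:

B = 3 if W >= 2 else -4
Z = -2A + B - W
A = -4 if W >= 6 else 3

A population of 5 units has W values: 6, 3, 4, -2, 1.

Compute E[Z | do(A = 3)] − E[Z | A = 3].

Every unit gets A=3 under the intervention. Z values become -9, -6, -7, -8, -11; E[Z|do(A=3)] = -8.2.
Observing A=3 restricts to units where A's equation naturally yields 3: W ∈ {3, 4, -2, 1}. In that subpopulation Z = -6, -7, -8, -11, mean -8.
Difference = -8.2 − (-8) = -0.2.

-0.2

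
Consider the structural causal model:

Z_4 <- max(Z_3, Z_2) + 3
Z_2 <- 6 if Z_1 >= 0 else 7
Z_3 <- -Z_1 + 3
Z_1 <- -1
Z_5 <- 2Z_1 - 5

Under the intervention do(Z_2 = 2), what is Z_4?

Under do(Z_2=2), the mechanism Z_2 <- 6 if Z_1 >= 0 else 7 is discarded; Z_2 is fixed at 2.
Z_3 = -Z_1 + 3  [with Z_1=-1]  = 4
Z_4 = max(Z_3, Z_2) + 3  [with Z_3=4, Z_2=2]  = 7

7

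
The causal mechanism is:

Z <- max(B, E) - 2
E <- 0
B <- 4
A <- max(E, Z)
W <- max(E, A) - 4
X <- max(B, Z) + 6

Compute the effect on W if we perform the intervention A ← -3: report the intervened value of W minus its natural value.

-2

Under do(A=-3), the mechanism A <- max(E, Z) is discarded; A is fixed at -3.
W = max(E, A) - 4  [with E=0, A=-3]  = -4
Without intervention: Z = max(B, E) - 2  [with B=4, E=0]  = 2; A = max(E, Z)  [with E=0, Z=2]  = 2; W = max(E, A) - 4  [with E=0, A=2]  = -2.
Change = -4 − (-2) = -2.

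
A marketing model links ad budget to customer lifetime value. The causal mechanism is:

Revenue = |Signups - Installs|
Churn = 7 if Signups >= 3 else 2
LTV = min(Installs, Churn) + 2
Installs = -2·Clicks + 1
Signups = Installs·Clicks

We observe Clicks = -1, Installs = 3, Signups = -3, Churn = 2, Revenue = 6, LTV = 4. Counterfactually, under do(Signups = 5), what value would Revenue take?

2

do(Signups=5) replaces the equation Signups = Installs·Clicks with the constant Signups = 5.
Installs = -2·Clicks + 1  [with Clicks=-1]  = 3
Revenue = |Signups - Installs|  [with Signups=5, Installs=3]  = 2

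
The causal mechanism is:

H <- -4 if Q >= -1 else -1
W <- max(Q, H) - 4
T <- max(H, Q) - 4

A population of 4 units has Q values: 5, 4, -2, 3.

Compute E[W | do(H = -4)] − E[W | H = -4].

The intervention sets H=-4 in all 4 units regardless of Q. Recomputing W per unit gives 1, 0, -6, -1; average -1.5.
Conditioning on H=-4 selects the 3 unit(s) with Q ∈ {5, 4, 3}. Their W values: 1, 0, -1. Mean = 0.
Difference = -1.5 − 0 = -1.5.

-1.5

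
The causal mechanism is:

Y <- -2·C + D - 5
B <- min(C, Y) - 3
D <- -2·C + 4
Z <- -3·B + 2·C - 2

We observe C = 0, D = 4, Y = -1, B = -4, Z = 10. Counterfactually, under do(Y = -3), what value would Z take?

do(Y=-3) replaces the equation Y <- -2·C + D - 5 with the constant Y = -3.
B = min(C, Y) - 3  [with C=0, Y=-3]  = -6
Z = -3·B + 2·C - 2  [with B=-6, C=0]  = 16

16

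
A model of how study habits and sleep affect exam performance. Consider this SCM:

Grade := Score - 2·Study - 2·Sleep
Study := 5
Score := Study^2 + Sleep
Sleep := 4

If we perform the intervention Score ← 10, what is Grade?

The intervention breaks the incoming arrows to Score: Score := Study^2 + Sleep no longer applies, and Score = 10.
Grade = Score - 2·Study - 2·Sleep  [with Score=10, Study=5, Sleep=4]  = -8

-8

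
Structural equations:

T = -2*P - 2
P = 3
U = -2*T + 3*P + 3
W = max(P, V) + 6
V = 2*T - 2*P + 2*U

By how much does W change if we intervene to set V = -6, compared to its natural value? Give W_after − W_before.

Intervening sets V = -6 and removes its equation (V = 2*T - 2*P + 2*U).
W = max(P, V) + 6  [with P=3, V=-6]  = 9
Without intervention: T = -2*P - 2  [with P=3]  = -8; U = -2*T + 3*P + 3  [with T=-8, P=3]  = 28; V = 2*T - 2*P + 2*U  [with T=-8, P=3, U=28]  = 34; W = max(P, V) + 6  [with P=3, V=34]  = 40.
Change = 9 − 40 = -31.

-31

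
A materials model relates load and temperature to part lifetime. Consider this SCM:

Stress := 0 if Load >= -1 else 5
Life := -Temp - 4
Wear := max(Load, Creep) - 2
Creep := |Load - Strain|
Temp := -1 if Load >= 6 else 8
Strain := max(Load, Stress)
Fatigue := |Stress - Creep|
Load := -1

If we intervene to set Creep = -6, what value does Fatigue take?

Under do(Creep=-6), the mechanism Creep := |Load - Strain| is discarded; Creep is fixed at -6.
Stress = 0 if Load >= -1 else 5  [with Load=-1]  = 0
Fatigue = |Stress - Creep|  [with Stress=0, Creep=-6]  = 6

6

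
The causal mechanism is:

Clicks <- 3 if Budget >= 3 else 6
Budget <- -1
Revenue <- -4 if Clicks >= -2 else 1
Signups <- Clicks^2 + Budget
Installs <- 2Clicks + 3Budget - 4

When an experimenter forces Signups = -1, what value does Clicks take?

6

The intervention breaks the incoming arrows to Signups: Signups <- Clicks^2 + Budget no longer applies, and Signups = -1.
Since Clicks is not a descendant of the intervened variable, it is unaffected.
Clicks = 3 if Budget >= 3 else 6  [with Budget=-1]  = 6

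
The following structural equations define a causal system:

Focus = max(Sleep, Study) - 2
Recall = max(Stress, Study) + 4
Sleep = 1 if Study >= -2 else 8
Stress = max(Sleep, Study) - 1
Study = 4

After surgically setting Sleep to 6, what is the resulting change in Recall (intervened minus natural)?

do(Sleep=6) replaces the equation Sleep = 1 if Study >= -2 else 8 with the constant Sleep = 6.
Stress = max(Sleep, Study) - 1  [with Sleep=6, Study=4]  = 5
Recall = max(Stress, Study) + 4  [with Stress=5, Study=4]  = 9
Without intervention: Sleep = 1 if Study >= -2 else 8  [with Study=4]  = 1; Stress = max(Sleep, Study) - 1  [with Sleep=1, Study=4]  = 3; Recall = max(Stress, Study) + 4  [with Stress=3, Study=4]  = 8.
Change = 9 − 8 = 1.

1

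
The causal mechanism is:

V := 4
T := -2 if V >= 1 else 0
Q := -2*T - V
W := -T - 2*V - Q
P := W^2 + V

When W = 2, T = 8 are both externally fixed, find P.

The joint intervention fixes W = 2, T = 8, removing each variable's own equation.
P = W^2 + V  [with W=2, V=4]  = 8

8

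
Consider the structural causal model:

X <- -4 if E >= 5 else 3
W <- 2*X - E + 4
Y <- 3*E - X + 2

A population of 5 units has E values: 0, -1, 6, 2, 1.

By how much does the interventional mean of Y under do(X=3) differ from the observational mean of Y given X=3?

3.3

do(X=3) breaks X's dependence on E. With X=3 fixed, Y across the units is -1, -4, 17, 5, 2, mean 3.8.
Conditioning on X=3 selects the 4 unit(s) with E ∈ {0, -1, 2, 1}. Their Y values: -1, -4, 5, 2. Mean = 0.5.
Difference = 3.8 − 0.5 = 3.3.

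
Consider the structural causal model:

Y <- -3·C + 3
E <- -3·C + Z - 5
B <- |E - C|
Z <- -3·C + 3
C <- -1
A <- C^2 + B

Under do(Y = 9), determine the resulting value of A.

6

do(Y=9) replaces the equation Y <- -3·C + 3 with the constant Y = 9.
Since A is not a descendant of the intervened variable, it is unaffected.
Z = -3·C + 3  [with C=-1]  = 6
E = -3·C + Z - 5  [with C=-1, Z=6]  = 4
B = |E - C|  [with E=4, C=-1]  = 5
A = C^2 + B  [with C=-1, B=5]  = 6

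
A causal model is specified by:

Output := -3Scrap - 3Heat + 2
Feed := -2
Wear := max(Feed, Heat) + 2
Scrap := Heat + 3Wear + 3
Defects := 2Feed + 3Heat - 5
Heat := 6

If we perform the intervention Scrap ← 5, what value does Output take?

-31

The intervention breaks the incoming arrows to Scrap: Scrap := Heat + 3Wear + 3 no longer applies, and Scrap = 5.
Output = -3Scrap - 3Heat + 2  [with Scrap=5, Heat=6]  = -31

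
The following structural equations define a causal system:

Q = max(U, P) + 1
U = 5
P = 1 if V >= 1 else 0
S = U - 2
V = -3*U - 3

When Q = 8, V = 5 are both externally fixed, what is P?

Setting Q = 8, V = 5 by intervention discards those variables' equations.
P = 1 if V >= 1 else 0  [with V=5]  = 1

1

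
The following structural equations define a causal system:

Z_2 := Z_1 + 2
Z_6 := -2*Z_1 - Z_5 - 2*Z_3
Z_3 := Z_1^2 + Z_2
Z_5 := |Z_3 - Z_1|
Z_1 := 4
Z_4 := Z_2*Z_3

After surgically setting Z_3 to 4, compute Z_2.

6

Under do(Z_3=4), the mechanism Z_3 := Z_1^2 + Z_2 is discarded; Z_3 is fixed at 4.
Since Z_2 is not a descendant of the intervened variable, it is unaffected.
Z_2 = Z_1 + 2  [with Z_1=4]  = 6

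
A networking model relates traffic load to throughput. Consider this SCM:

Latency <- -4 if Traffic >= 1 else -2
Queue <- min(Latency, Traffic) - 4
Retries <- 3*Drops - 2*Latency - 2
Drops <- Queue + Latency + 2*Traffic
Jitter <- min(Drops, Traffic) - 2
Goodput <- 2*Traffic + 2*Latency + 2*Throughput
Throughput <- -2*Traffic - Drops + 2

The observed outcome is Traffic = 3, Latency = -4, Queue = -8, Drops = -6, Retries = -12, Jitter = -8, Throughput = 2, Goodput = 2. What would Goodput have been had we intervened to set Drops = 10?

-30

do(Drops=10) replaces the equation Drops <- Queue + Latency + 2*Traffic with the constant Drops = 10.
Latency = -4 if Traffic >= 1 else -2  [with Traffic=3]  = -4
Throughput = -2*Traffic - Drops + 2  [with Traffic=3, Drops=10]  = -14
Goodput = 2*Traffic + 2*Latency + 2*Throughput  [with Traffic=3, Latency=-4, Throughput=-14]  = -30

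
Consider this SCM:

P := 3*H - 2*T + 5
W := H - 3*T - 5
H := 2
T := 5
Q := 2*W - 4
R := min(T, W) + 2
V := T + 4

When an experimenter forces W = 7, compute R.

7

The intervention breaks the incoming arrows to W: W := H - 3*T - 5 no longer applies, and W = 7.
R = min(T, W) + 2  [with T=5, W=7]  = 7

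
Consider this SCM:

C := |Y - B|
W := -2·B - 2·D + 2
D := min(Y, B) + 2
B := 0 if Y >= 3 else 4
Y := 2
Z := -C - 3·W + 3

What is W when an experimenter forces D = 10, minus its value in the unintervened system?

Intervening sets D = 10 and removes its equation (D := min(Y, B) + 2).
B = 0 if Y >= 3 else 4  [with Y=2]  = 4
W = -2·B - 2·D + 2  [with B=4, D=10]  = -26
Without intervention: B = 0 if Y >= 3 else 4  [with Y=2]  = 4; D = min(Y, B) + 2  [with Y=2, B=4]  = 4; W = -2·B - 2·D + 2  [with B=4, D=4]  = -14.
Change = -26 − (-14) = -12.

-12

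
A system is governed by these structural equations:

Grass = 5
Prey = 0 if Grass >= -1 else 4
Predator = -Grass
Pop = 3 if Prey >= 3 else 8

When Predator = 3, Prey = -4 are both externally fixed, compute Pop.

8

The joint intervention fixes Predator = 3, Prey = -4, removing each variable's own equation.
Pop = 3 if Prey >= 3 else 8  [with Prey=-4]  = 8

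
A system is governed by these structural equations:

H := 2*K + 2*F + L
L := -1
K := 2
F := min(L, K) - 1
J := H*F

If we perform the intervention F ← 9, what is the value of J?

189

do(F=9) replaces the equation F := min(L, K) - 1 with the constant F = 9.
H = 2*K + 2*F + L  [with K=2, F=9, L=-1]  = 21
J = H*F  [with H=21, F=9]  = 189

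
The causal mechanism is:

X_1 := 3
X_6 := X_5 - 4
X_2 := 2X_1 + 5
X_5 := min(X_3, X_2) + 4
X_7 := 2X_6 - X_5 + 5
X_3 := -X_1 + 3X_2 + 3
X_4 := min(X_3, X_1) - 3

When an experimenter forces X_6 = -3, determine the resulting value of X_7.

Intervening sets X_6 = -3 and removes its equation (X_6 := X_5 - 4).
X_2 = 2X_1 + 5  [with X_1=3]  = 11
X_3 = -X_1 + 3X_2 + 3  [with X_1=3, X_2=11]  = 33
X_5 = min(X_3, X_2) + 4  [with X_3=33, X_2=11]  = 15
X_7 = 2X_6 - X_5 + 5  [with X_6=-3, X_5=15]  = -16

-16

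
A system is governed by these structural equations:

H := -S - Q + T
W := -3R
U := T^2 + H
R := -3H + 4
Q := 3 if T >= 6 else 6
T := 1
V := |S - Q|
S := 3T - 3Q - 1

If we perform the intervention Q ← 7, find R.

-35

do(Q=7) replaces the equation Q := 3 if T >= 6 else 6 with the constant Q = 7.
S = 3T - 3Q - 1  [with T=1, Q=7]  = -19
H = -S - Q + T  [with S=-19, Q=7, T=1]  = 13
R = -3H + 4  [with H=13]  = -35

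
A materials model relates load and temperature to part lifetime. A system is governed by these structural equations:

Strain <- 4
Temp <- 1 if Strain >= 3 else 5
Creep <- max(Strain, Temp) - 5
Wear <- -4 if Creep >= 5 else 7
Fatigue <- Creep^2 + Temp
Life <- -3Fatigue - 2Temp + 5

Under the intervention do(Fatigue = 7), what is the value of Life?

The intervention breaks the incoming arrows to Fatigue: Fatigue <- Creep^2 + Temp no longer applies, and Fatigue = 7.
Temp = 1 if Strain >= 3 else 5  [with Strain=4]  = 1
Life = -3Fatigue - 2Temp + 5  [with Fatigue=7, Temp=1]  = -18

-18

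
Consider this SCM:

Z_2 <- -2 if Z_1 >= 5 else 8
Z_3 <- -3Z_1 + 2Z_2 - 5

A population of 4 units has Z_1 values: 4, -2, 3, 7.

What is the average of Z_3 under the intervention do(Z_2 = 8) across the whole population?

Under do(Z_2=8), Z_2's equation is replaced by Z_2=8 for every unit. Per-unit Z_3: -1, 17, 2, -10. Mean = 2.

2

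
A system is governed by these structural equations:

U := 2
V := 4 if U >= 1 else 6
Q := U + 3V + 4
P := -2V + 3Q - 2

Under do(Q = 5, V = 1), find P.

The joint intervention fixes Q = 5, V = 1, removing each variable's own equation.
P = -2V + 3Q - 2  [with V=1, Q=5]  = 11

11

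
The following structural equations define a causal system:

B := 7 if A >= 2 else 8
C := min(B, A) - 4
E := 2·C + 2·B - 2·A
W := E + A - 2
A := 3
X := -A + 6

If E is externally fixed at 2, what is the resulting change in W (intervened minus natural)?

-4

Intervening sets E = 2 and removes its equation (E := 2·C + 2·B - 2·A).
W = E + A - 2  [with E=2, A=3]  = 3
Without intervention: B = 7 if A >= 2 else 8  [with A=3]  = 7; C = min(B, A) - 4  [with B=7, A=3]  = -1; E = 2·C + 2·B - 2·A  [with C=-1, B=7, A=3]  = 6; W = E + A - 2  [with E=6, A=3]  = 7.
Change = 3 − 7 = -4.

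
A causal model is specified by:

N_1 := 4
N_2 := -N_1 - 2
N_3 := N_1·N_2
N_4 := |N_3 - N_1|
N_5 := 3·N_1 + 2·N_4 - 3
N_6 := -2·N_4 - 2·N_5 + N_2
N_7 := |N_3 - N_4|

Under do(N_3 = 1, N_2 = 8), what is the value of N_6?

-28

Setting N_3 = 1, N_2 = 8 by intervention discards those variables' equations.
N_4 = |N_3 - N_1|  [with N_3=1, N_1=4]  = 3
N_5 = 3·N_1 + 2·N_4 - 3  [with N_1=4, N_4=3]  = 15
N_6 = -2·N_4 - 2·N_5 + N_2  [with N_4=3, N_5=15, N_2=8]  = -28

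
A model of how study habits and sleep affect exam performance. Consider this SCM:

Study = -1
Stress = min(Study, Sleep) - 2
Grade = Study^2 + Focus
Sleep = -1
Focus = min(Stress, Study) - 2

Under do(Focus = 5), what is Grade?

Intervening sets Focus = 5 and removes its equation (Focus = min(Stress, Study) - 2).
Grade = Study^2 + Focus  [with Study=-1, Focus=5]  = 6

6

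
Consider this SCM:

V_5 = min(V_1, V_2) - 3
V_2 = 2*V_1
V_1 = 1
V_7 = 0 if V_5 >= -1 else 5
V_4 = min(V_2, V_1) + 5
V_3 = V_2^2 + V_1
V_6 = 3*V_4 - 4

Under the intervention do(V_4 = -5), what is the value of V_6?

-19

Under do(V_4=-5), the mechanism V_4 = min(V_2, V_1) + 5 is discarded; V_4 is fixed at -5.
V_6 = 3*V_4 - 4  [with V_4=-5]  = -19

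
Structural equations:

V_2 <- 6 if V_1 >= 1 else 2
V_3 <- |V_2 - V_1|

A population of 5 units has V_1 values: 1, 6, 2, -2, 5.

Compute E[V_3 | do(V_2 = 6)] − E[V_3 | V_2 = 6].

1.1

do(V_2=6) breaks V_2's dependence on V_1. With V_2=6 fixed, V_3 across the units is 5, 0, 4, 8, 1, mean 3.6.
Observing V_2=6 restricts to units where V_2's equation naturally yields 6: V_1 ∈ {1, 6, 2, 5}. In that subpopulation V_3 = 5, 0, 4, 1, mean 2.5.
Difference = 3.6 − 2.5 = 1.1.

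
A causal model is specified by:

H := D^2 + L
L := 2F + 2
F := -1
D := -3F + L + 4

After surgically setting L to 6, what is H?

175

Under do(L=6), the mechanism L := 2F + 2 is discarded; L is fixed at 6.
D = -3F + L + 4  [with F=-1, L=6]  = 13
H = D^2 + L  [with D=13, L=6]  = 175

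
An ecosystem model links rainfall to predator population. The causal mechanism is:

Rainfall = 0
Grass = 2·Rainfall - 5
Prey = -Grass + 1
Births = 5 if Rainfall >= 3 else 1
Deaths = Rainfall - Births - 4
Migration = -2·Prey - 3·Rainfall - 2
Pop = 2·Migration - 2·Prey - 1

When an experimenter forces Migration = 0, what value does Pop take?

Intervening sets Migration = 0 and removes its equation (Migration = -2·Prey - 3·Rainfall - 2).
Grass = 2·Rainfall - 5  [with Rainfall=0]  = -5
Prey = -Grass + 1  [with Grass=-5]  = 6
Pop = 2·Migration - 2·Prey - 1  [with Migration=0, Prey=6]  = -13

-13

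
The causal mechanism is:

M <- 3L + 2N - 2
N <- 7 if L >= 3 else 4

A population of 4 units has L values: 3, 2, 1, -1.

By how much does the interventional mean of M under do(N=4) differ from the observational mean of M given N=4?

1.75

do(N=4) breaks N's dependence on L. With N=4 fixed, M across the units is 15, 12, 9, 3, mean 9.75.
Conditioning on N=4 selects the 3 unit(s) with L ∈ {2, 1, -1}. Their M values: 12, 9, 3. Mean = 8.
Difference = 9.75 − 8 = 1.75.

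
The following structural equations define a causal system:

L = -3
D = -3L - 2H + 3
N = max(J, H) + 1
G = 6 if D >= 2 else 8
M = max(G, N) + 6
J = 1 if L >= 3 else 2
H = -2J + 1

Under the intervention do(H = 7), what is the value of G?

The intervention breaks the incoming arrows to H: H = -2J + 1 no longer applies, and H = 7.
D = -3L - 2H + 3  [with L=-3, H=7]  = -2
G = 6 if D >= 2 else 8  [with D=-2]  = 8

8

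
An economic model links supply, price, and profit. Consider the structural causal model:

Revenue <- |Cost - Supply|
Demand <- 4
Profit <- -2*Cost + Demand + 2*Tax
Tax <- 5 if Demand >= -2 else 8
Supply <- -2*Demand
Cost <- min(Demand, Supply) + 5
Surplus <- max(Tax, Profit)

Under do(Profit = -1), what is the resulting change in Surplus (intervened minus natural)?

-15

Intervening sets Profit = -1 and removes its equation (Profit <- -2*Cost + Demand + 2*Tax).
Tax = 5 if Demand >= -2 else 8  [with Demand=4]  = 5
Surplus = max(Tax, Profit)  [with Tax=5, Profit=-1]  = 5
Without intervention: Supply = -2*Demand  [with Demand=4]  = -8; Cost = min(Demand, Supply) + 5  [with Demand=4, Supply=-8]  = -3; Tax = 5 if Demand >= -2 else 8  [with Demand=4]  = 5; Profit = -2*Cost + Demand + 2*Tax  [with Cost=-3, Demand=4, Tax=5]  = 20; Surplus = max(Tax, Profit)  [with Tax=5, Profit=20]  = 20.
Change = 5 − 20 = -15.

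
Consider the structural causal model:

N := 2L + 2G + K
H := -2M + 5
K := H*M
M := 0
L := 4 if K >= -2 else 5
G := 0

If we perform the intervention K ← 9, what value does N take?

17

Under do(K=9), the mechanism K := H*M is discarded; K is fixed at 9.
L = 4 if K >= -2 else 5  [with K=9]  = 4
N = 2L + 2G + K  [with L=4, G=0, K=9]  = 17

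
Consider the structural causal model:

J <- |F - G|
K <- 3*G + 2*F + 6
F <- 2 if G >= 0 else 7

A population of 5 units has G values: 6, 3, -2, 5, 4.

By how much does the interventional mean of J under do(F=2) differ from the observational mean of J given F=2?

0.3

do(F=2) breaks F's dependence on G. With F=2 fixed, J across the units is 4, 1, 4, 3, 2, mean 2.8.
E[J|F=2] averages over only the 4 units with F=2 (G = 6, 3, 5, 4): J = 4, 1, 3, 2, mean 2.5.
Difference = 2.8 − 2.5 = 0.3.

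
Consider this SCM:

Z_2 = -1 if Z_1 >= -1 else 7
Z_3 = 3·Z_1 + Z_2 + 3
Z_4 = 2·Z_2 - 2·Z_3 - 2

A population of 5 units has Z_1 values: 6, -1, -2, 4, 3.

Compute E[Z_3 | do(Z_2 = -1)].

do(Z_2=-1) breaks Z_2's dependence on Z_1. With Z_2=-1 fixed, Z_3 across the units is 20, -1, -4, 14, 11, mean 8.

8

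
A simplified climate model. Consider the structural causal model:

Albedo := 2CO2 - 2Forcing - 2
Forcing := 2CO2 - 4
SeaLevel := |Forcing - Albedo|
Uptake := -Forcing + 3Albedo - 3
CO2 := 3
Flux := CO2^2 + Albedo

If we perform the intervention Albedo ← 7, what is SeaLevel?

The intervention breaks the incoming arrows to Albedo: Albedo := 2CO2 - 2Forcing - 2 no longer applies, and Albedo = 7.
Forcing = 2CO2 - 4  [with CO2=3]  = 2
SeaLevel = |Forcing - Albedo|  [with Forcing=2, Albedo=7]  = 5

5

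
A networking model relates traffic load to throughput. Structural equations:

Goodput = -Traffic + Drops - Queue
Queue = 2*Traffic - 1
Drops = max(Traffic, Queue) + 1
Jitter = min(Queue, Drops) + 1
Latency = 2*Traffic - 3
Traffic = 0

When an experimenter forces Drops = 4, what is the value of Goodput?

Under do(Drops=4), the mechanism Drops = max(Traffic, Queue) + 1 is discarded; Drops is fixed at 4.
Queue = 2*Traffic - 1  [with Traffic=0]  = -1
Goodput = -Traffic + Drops - Queue  [with Traffic=0, Drops=4, Queue=-1]  = 5

5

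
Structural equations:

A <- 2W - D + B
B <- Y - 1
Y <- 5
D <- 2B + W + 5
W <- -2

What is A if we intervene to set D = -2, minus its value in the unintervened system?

13

Intervening sets D = -2 and removes its equation (D <- 2B + W + 5).
B = Y - 1  [with Y=5]  = 4
A = 2W - D + B  [with W=-2, D=-2, B=4]  = 2
Without intervention: B = Y - 1  [with Y=5]  = 4; D = 2B + W + 5  [with B=4, W=-2]  = 11; A = 2W - D + B  [with W=-2, D=11, B=4]  = -11.
Change = 2 − (-11) = 13.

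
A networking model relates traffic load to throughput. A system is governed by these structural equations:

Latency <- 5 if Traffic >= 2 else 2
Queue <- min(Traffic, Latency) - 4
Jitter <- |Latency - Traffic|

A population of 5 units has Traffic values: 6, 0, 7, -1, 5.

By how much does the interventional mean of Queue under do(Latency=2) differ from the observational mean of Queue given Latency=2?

do(Latency=2) breaks Latency's dependence on Traffic. With Latency=2 fixed, Queue across the units is -2, -4, -2, -5, -2, mean -3.
Conditioning on Latency=2 selects the 2 unit(s) with Traffic ∈ {0, -1}. Their Queue values: -4, -5. Mean = -4.5.
Difference = -3 − (-4.5) = 1.5.

1.5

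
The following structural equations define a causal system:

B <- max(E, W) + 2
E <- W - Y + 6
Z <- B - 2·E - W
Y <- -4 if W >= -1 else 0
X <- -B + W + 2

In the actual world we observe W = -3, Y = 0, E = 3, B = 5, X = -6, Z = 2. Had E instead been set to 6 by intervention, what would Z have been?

-1

The intervention breaks the incoming arrows to E: E <- W - Y + 6 no longer applies, and E = 6.
B = max(E, W) + 2  [with E=6, W=-3]  = 8
Z = B - 2·E - W  [with B=8, E=6, W=-3]  = -1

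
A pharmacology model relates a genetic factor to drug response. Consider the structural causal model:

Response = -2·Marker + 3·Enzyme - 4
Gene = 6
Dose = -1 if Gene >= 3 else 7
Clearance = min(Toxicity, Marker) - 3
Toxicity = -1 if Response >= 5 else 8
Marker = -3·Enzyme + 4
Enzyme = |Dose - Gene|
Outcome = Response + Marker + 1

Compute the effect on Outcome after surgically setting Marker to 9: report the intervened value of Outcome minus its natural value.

-26

do(Marker=9) replaces the equation Marker = -3·Enzyme + 4 with the constant Marker = 9.
Dose = -1 if Gene >= 3 else 7  [with Gene=6]  = -1
Enzyme = |Dose - Gene|  [with Dose=-1, Gene=6]  = 7
Response = -2·Marker + 3·Enzyme - 4  [with Marker=9, Enzyme=7]  = -1
Outcome = Response + Marker + 1  [with Response=-1, Marker=9]  = 9
Without intervention: Dose = -1 if Gene >= 3 else 7  [with Gene=6]  = -1; Enzyme = |Dose - Gene|  [with Dose=-1, Gene=6]  = 7; Marker = -3·Enzyme + 4  [with Enzyme=7]  = -17; Response = -2·Marker + 3·Enzyme - 4  [with Marker=-17, Enzyme=7]  = 51; Outcome = Response + Marker + 1  [with Response=51, Marker=-17]  = 35.
Change = 9 − 35 = -26.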